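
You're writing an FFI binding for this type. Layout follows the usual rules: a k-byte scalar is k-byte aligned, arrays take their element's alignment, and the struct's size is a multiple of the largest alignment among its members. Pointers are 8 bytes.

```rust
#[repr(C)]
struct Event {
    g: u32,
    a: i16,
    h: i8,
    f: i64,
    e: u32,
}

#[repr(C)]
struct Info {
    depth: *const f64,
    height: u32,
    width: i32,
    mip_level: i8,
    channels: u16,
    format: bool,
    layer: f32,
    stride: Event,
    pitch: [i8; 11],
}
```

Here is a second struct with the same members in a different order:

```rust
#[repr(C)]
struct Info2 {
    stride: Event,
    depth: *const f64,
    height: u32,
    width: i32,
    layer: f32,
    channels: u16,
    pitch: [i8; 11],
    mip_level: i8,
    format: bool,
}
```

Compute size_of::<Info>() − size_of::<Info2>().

8

Event: 0..4  g  (4B, 4-aligned); 4..6  a  (2B, 2-aligned); 6..7  h  (1B, 1-aligned); 7..8  -- padding (1B); 8..16  f  (8B, 8-aligned); 16..20  e  (4B, 4-aligned); 20..24  -- tail padding (4B); sizeof = 24, alignof = 8
0..8  depth  (8B, 8-aligned)
8..12  height  (4B, 4-aligned)
12..16  width  (4B, 4-aligned)
16..17  mip_level  (1B, 1-aligned)
17..18  -- padding (1B)
18..20  channels  (2B, 2-aligned)
20..21  format  (1B, 1-aligned)
21..24  -- padding (3B)
24..28  layer  (4B, 4-aligned)
28..32  -- padding (4B)
32..56  stride  (24B, 8-aligned)
56..67  pitch  (11B, 1-aligned)
67..72  -- tail padding (5B)
sizeof = 72, alignof = 8
— Info2 —
0..24  stride  (24B, 8-aligned)
24..32  depth  (8B, 8-aligned)
32..36  height  (4B, 4-aligned)
36..40  width  (4B, 4-aligned)
40..44  layer  (4B, 4-aligned)
44..46  channels  (2B, 2-aligned)
46..57  pitch  (11B, 1-aligned)
57..58  mip_level  (1B, 1-aligned)
58..59  format  (1B, 1-aligned)
59..64  -- tail padding (5B)
sizeof = 64, alignof = 8
72 − 64 = 8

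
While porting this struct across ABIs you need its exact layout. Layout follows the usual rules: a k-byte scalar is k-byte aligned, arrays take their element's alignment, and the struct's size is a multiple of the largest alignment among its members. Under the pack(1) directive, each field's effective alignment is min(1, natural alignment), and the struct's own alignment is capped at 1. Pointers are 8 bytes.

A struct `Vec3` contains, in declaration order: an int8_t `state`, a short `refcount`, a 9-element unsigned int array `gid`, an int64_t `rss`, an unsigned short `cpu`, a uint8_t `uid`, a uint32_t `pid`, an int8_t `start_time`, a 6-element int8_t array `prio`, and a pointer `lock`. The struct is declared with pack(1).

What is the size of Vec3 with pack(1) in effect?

69

@0: state [1B, align 1] → 1
@1: refcount [2B, align 1] → 3
@3: gid [36B, align 1] → 39
@39: rss [8B, align 1] → 47
@47: cpu [2B, align 1] → 49
@49: uid [1B, align 1] → 50
@50: pid [4B, align 1] → 54
@54: start_time [1B, align 1] → 55
@55: prio [6B, align 1] → 61
@61: lock [8B, align 1] → 69
size 69, align 1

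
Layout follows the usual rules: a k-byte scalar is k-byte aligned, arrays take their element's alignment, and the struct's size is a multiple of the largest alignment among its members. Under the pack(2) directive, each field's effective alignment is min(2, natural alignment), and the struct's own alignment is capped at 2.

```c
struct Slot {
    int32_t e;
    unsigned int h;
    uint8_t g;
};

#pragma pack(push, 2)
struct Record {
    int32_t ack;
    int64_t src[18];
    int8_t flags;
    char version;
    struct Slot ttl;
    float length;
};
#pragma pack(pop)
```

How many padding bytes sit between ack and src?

Slot: e at 0 (size 4, align 4) → ends 4; h at 4 (size 4, align 4) → ends 8; g at 8 (size 1, align 1) → ends 9; tail pad 3 to reach multiple of 4; total 12 bytes, alignment 4
ack at 0 (size 4, align 2) → ends 4
src at 4 (size 144, align 2) → ends 148

0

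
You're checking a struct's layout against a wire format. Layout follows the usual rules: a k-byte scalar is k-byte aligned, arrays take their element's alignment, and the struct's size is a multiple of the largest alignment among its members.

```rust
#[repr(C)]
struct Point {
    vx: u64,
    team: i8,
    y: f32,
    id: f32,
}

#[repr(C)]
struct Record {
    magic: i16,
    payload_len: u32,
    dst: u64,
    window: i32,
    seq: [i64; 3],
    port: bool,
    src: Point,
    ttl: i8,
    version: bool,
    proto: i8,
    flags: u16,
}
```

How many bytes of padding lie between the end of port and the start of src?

Point: vx at 0 (size 8, align 8) → ends 8; team at 8 (size 1, align 1) → ends 9; pad 3 to align 4 for y; y at 12 (size 4, align 4) → ends 16; id at 16 (size 4, align 4) → ends 20; tail pad 4 to reach multiple of 8; total 24 bytes, alignment 8
magic at 0 (size 2, align 2) → ends 2
pad 2 to align 4 for payload_len
payload_len at 4 (size 4, align 4) → ends 8
dst at 8 (size 8, align 8) → ends 16
window at 16 (size 4, align 4) → ends 20
pad 4 to align 8 for seq
seq at 24 (size 24, align 8) → ends 48
port at 48 (size 1, align 1) → ends 49
pad 7 to align 8 for src
src at 56 (size 24, align 8) → ends 80

7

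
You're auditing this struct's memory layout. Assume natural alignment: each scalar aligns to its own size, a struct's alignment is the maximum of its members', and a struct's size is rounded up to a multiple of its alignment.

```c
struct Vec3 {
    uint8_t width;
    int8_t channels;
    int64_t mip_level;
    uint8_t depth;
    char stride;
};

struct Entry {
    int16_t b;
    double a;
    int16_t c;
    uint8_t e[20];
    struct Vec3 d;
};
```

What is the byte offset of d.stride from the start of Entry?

57

Vec3: @0: width [1B, align 1] → 1; @1: channels [1B, align 1] → 2; +6 pad (align 8); @8: mip_level [8B, align 8] → 16; @16: depth [1B, align 1] → 17; @17: stride [1B, align 1] → 18; +6 tail pad (align 8); size 24, align 8
@0: b [2B, align 2] → 2
+6 pad (align 8)
@8: a [8B, align 8] → 16
@16: c [2B, align 2] → 18
@18: e [20B, align 1] → 38
+2 pad (align 8)
@40: d [24B, align 8] → 64
within Vec3: stride at 17
40 + 17 = 57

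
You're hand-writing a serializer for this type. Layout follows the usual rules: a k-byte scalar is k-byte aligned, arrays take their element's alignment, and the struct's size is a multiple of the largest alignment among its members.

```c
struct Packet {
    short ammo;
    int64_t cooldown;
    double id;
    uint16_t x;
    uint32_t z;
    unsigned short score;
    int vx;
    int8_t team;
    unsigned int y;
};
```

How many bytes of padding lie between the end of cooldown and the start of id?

0

@0: ammo [2B, align 2] → 2
+6 pad (align 8)
@8: cooldown [8B, align 8] → 16
@16: id [8B, align 8] → 24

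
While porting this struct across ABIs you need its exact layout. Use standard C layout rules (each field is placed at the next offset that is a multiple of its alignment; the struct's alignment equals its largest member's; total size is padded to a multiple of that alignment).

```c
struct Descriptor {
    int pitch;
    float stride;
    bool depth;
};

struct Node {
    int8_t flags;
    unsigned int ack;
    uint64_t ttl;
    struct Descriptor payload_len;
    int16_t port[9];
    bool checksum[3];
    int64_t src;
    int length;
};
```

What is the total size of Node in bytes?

72

Descriptor: @0: pitch [4B, align 4] → 4; @4: stride [4B, align 4] → 8; @8: depth [1B, align 1] → 9; +3 tail pad (align 4); size 12, align 4
@0: flags [1B, align 1] → 1
+3 pad (align 4)
@4: ack [4B, align 4] → 8
@8: ttl [8B, align 8] → 16
@16: payload_len [12B, align 4] → 28
@28: port [18B, align 2] → 46
@46: checksum [3B, align 1] → 49
+7 pad (align 8)
@56: src [8B, align 8] → 64
@64: length [4B, align 4] → 68
+4 tail pad (align 8)
size 72, align 8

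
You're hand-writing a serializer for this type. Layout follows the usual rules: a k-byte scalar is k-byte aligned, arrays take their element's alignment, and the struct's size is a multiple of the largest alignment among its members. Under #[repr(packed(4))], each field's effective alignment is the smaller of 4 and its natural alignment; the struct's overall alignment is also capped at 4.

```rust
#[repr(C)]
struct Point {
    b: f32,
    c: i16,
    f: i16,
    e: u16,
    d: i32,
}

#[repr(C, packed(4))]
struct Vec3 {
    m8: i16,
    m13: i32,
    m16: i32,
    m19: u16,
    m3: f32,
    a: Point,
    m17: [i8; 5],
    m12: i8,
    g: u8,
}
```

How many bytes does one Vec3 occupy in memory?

44

Point: b at 0 (size 4, align 4) → ends 4; c at 4 (size 2, align 2) → ends 6; f at 6 (size 2, align 2) → ends 8; e at 8 (size 2, align 2) → ends 10; pad 2 to align 4 for d; d at 12 (size 4, align 4) → ends 16; total 16 bytes, alignment 4
m8 at 0 (size 2, align 2) → ends 2
pad 2 to align 4 for m13
m13 at 4 (size 4, align 4) → ends 8
m16 at 8 (size 4, align 4) → ends 12
m19 at 12 (size 2, align 2) → ends 14
pad 2 to align 4 for m3
m3 at 16 (size 4, align 4) → ends 20
a at 20 (size 16, align 4) → ends 36
m17 at 36 (size 5, align 1) → ends 41
m12 at 41 (size 1, align 1) → ends 42
g at 42 (size 1, align 1) → ends 43
tail pad 1 to reach multiple of 4
total 44 bytes, alignment 4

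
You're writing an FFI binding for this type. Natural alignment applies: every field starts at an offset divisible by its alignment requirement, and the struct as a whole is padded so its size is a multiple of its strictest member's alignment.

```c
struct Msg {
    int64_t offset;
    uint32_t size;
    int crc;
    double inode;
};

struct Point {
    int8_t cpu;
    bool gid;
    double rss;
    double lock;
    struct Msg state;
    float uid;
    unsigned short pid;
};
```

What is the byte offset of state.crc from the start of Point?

Msg: 0..8  offset  (8B, 8-aligned); 8..12  size  (4B, 4-aligned); 12..16  crc  (4B, 4-aligned); 16..24  inode  (8B, 8-aligned); sizeof = 24, alignof = 8
0..1  cpu  (1B, 1-aligned)
1..2  gid  (1B, 1-aligned)
2..8  -- padding (6B)
8..16  rss  (8B, 8-aligned)
16..24  lock  (8B, 8-aligned)
24..48  state  (24B, 8-aligned)
within Msg: crc at 12
24 + 12 = 36

36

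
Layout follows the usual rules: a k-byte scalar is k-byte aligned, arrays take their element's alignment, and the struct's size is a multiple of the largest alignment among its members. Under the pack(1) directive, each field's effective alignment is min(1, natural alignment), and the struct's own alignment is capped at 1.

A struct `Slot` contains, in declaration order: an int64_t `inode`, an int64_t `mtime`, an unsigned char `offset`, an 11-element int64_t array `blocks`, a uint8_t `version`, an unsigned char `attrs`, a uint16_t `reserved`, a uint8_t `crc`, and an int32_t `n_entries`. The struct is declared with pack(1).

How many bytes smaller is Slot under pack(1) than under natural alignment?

natural layout:
  inode at 0 (size 8, align 8) → ends 8
  mtime at 8 (size 8, align 8) → ends 16
  offset at 16 (size 1, align 1) → ends 17
  pad 7 to align 8 for blocks
  blocks at 24 (size 88, align 8) → ends 112
  version at 112 (size 1, align 1) → ends 113
  attrs at 113 (size 1, align 1) → ends 114
  reserved at 114 (size 2, align 2) → ends 116
  crc at 116 (size 1, align 1) → ends 117
  pad 3 to align 4 for n_entries
  n_entries at 120 (size 4, align 4) → ends 124
  tail pad 4 to reach multiple of 8
  total 128 bytes, alignment 8
packed(1) layout:
  inode at 0 (size 8, align 1) → ends 8
  mtime at 8 (size 8, align 1) → ends 16
  offset at 16 (size 1, align 1) → ends 17
  blocks at 17 (size 88, align 1) → ends 105
  version at 105 (size 1, align 1) → ends 106
  attrs at 106 (size 1, align 1) → ends 107
  reserved at 107 (size 2, align 1) → ends 109
  crc at 109 (size 1, align 1) → ends 110
  n_entries at 110 (size 4, align 1) → ends 114
  total 114 bytes, alignment 1
128 − 114 = 14

14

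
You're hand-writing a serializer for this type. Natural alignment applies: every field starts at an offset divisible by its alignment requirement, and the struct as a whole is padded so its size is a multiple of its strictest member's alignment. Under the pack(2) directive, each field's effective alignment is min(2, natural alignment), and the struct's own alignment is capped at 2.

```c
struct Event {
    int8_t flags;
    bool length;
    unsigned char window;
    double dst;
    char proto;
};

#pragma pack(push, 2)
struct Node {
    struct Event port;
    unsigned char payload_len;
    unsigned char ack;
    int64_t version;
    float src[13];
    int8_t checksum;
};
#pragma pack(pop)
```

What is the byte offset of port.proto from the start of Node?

Event: @0: flags [1B, align 1] → 1; @1: length [1B, align 1] → 2; @2: window [1B, align 1] → 3; +5 pad (align 8); @8: dst [8B, align 8] → 16; @16: proto [1B, align 1] → 17; +7 tail pad (align 8); size 24, align 8
@0: port [24B, align 2] → 24
within Event: proto at 16
0 + 16 = 16

16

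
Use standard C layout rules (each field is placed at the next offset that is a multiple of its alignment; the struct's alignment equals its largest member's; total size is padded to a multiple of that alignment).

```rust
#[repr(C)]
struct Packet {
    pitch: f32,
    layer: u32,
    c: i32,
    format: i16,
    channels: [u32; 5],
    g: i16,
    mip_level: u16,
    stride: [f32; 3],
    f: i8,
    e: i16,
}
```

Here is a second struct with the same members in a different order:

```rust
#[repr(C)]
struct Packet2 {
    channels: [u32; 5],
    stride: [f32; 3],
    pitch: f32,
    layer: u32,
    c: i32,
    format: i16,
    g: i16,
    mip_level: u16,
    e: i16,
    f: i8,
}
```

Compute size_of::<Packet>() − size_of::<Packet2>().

0

0..4  pitch  (4B, 4-aligned)
4..8  layer  (4B, 4-aligned)
8..12  c  (4B, 4-aligned)
12..14  format  (2B, 2-aligned)
14..16  -- padding (2B)
16..36  channels  (20B, 4-aligned)
36..38  g  (2B, 2-aligned)
38..40  mip_level  (2B, 2-aligned)
40..52  stride  (12B, 4-aligned)
52..53  f  (1B, 1-aligned)
53..54  -- padding (1B)
54..56  e  (2B, 2-aligned)
sizeof = 56, alignof = 4
— Packet2 —
0..20  channels  (20B, 4-aligned)
20..32  stride  (12B, 4-aligned)
32..36  pitch  (4B, 4-aligned)
36..40  layer  (4B, 4-aligned)
40..44  c  (4B, 4-aligned)
44..46  format  (2B, 2-aligned)
46..48  g  (2B, 2-aligned)
48..50  mip_level  (2B, 2-aligned)
50..52  e  (2B, 2-aligned)
52..53  f  (1B, 1-aligned)
53..56  -- tail padding (3B)
sizeof = 56, alignof = 4
56 − 56 = 0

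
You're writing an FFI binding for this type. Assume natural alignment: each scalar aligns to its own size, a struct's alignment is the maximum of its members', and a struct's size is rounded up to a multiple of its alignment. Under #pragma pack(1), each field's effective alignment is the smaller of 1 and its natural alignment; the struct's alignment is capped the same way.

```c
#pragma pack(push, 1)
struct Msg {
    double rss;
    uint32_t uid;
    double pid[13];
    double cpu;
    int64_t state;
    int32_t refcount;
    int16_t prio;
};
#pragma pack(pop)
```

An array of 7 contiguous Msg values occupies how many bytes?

rss at 0 (size 8, align 1) → ends 8
uid at 8 (size 4, align 1) → ends 12
pid at 12 (size 104, align 1) → ends 116
cpu at 116 (size 8, align 1) → ends 124
state at 124 (size 8, align 1) → ends 132
refcount at 132 (size 4, align 1) → ends 136
prio at 136 (size 2, align 1) → ends 138
total 138 bytes, alignment 1
array of 7: 7 × 138 = 966

966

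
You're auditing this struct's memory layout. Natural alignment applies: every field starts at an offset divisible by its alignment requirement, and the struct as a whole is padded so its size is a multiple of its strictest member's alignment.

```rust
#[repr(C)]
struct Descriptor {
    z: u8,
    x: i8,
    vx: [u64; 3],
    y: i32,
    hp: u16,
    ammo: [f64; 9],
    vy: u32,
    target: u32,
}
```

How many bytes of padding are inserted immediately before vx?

6

0..1  z  (1B, 1-aligned)
1..2  x  (1B, 1-aligned)
2..8  -- padding (6B)
8..32  vx  (24B, 8-aligned)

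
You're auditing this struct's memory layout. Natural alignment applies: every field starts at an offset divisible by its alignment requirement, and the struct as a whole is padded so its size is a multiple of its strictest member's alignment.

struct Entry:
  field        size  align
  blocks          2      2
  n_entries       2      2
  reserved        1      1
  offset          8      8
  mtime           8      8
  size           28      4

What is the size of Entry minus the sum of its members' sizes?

7

0..2  blocks  (2B, 2-aligned)
2..4  n_entries  (2B, 2-aligned)
4..5  reserved  (1B, 1-aligned)
5..8  -- padding (3B)
8..16  offset  (8B, 8-aligned)
16..24  mtime  (8B, 8-aligned)
24..52  size  (28B, 4-aligned)
52..56  -- tail padding (4B)
sizeof = 56, alignof = 8
data bytes 49, size 56 → padding 7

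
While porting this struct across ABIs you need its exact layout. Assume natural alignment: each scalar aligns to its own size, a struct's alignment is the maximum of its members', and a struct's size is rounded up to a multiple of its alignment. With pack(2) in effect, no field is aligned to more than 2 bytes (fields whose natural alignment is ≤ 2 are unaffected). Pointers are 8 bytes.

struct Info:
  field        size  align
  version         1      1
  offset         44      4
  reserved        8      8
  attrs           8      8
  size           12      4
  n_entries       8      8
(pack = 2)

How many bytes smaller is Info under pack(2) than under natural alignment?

6

natural layout:
  @0: version [1B, align 1] → 1
  +3 pad (align 4)
  @4: offset [44B, align 4] → 48
  @48: reserved [8B, align 8] → 56
  @56: attrs [8B, align 8] → 64
  @64: size [12B, align 4] → 76
  +4 pad (align 8)
  @80: n_entries [8B, align 8] → 88
  size 88, align 8
packed(2) layout:
  @0: version [1B, align 1] → 1
  +1 pad (align 2)
  @2: offset [44B, align 2] → 46
  @46: reserved [8B, align 2] → 54
  @54: attrs [8B, align 2] → 62
  @62: size [12B, align 2] → 74
  @74: n_entries [8B, align 2] → 82
  size 82, align 2
88 − 82 = 6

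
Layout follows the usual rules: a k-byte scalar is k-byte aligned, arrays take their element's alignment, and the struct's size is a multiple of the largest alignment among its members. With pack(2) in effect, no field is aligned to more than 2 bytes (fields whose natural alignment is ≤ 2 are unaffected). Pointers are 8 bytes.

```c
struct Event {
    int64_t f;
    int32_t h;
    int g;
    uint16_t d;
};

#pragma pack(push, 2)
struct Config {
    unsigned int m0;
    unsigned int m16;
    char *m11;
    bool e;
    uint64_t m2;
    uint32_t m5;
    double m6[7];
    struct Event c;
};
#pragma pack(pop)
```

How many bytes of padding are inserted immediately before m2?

1

Event: f at 0 (size 8, align 8) → ends 8; h at 8 (size 4, align 4) → ends 12; g at 12 (size 4, align 4) → ends 16; d at 16 (size 2, align 2) → ends 18; tail pad 6 to reach multiple of 8; total 24 bytes, alignment 8
m0 at 0 (size 4, align 2) → ends 4
m16 at 4 (size 4, align 2) → ends 8
m11 at 8 (size 8, align 2) → ends 16
e at 16 (size 1, align 1) → ends 17
pad 1 to align 2 for m2
m2 at 18 (size 8, align 2) → ends 26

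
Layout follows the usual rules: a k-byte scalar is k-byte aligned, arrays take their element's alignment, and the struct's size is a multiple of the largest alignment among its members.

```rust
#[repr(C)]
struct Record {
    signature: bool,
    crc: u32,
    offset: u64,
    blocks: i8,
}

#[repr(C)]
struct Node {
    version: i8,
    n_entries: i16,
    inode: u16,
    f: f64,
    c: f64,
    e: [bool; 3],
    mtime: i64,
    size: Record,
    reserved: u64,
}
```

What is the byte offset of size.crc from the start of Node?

44

Record: 0..1  signature  (1B, 1-aligned); 1..4  -- padding (3B); 4..8  crc  (4B, 4-aligned); 8..16  offset  (8B, 8-aligned); 16..17  blocks  (1B, 1-aligned); 17..24  -- tail padding (7B); sizeof = 24, alignof = 8
0..1  version  (1B, 1-aligned)
1..2  -- padding (1B)
2..4  n_entries  (2B, 2-aligned)
4..6  inode  (2B, 2-aligned)
6..8  -- padding (2B)
8..16  f  (8B, 8-aligned)
16..24  c  (8B, 8-aligned)
24..27  e  (3B, 1-aligned)
27..32  -- padding (5B)
32..40  mtime  (8B, 8-aligned)
40..64  size  (24B, 8-aligned)
within Record: crc at 4
40 + 4 = 44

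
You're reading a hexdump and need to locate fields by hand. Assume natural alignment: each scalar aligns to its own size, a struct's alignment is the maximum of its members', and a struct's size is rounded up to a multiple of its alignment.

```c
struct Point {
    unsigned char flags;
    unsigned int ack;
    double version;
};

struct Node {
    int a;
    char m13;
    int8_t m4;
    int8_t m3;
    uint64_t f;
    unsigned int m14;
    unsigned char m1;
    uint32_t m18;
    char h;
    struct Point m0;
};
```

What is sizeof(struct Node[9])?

432

Point: @0: flags [1B, align 1] → 1; +3 pad (align 4); @4: ack [4B, align 4] → 8; @8: version [8B, align 8] → 16; size 16, align 8
@0: a [4B, align 4] → 4
@4: m13 [1B, align 1] → 5
@5: m4 [1B, align 1] → 6
@6: m3 [1B, align 1] → 7
+1 pad (align 8)
@8: f [8B, align 8] → 16
@16: m14 [4B, align 4] → 20
@20: m1 [1B, align 1] → 21
+3 pad (align 4)
@24: m18 [4B, align 4] → 28
@28: h [1B, align 1] → 29
+3 pad (align 8)
@32: m0 [16B, align 8] → 48
size 48, align 8
array of 9: 9 × 48 = 432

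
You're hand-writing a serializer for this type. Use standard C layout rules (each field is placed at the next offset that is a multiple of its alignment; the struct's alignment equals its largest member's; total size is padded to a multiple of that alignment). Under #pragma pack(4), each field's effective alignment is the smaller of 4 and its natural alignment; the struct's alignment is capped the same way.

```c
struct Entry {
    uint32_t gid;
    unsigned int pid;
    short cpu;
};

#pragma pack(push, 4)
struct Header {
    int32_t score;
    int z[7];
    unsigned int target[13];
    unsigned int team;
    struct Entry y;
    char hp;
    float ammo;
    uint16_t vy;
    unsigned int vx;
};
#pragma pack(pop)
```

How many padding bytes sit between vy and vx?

Entry: 0..4  gid  (4B, 4-aligned); 4..8  pid  (4B, 4-aligned); 8..10  cpu  (2B, 2-aligned); 10..12  -- tail padding (2B); sizeof = 12, alignof = 4
0..4  score  (4B, 4-aligned)
4..32  z  (28B, 4-aligned)
32..84  target  (52B, 4-aligned)
84..88  team  (4B, 4-aligned)
88..100  y  (12B, 4-aligned)
100..101  hp  (1B, 1-aligned)
101..104  -- padding (3B)
104..108  ammo  (4B, 4-aligned)
108..110  vy  (2B, 2-aligned)
110..112  -- padding (2B)
112..116  vx  (4B, 4-aligned)

2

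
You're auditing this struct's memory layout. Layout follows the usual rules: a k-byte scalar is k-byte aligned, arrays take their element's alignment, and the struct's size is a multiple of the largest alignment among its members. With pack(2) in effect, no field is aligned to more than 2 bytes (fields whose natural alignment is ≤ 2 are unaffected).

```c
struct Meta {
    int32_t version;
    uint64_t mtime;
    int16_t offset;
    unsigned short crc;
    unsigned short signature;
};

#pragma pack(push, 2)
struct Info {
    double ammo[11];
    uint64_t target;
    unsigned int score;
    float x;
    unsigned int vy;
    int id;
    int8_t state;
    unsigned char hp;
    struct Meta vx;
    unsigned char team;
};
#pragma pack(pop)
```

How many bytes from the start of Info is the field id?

108

Meta: 0..4  version  (4B, 4-aligned); 4..8  -- padding (4B); 8..16  mtime  (8B, 8-aligned); 16..18  offset  (2B, 2-aligned); 18..20  crc  (2B, 2-aligned); 20..22  signature  (2B, 2-aligned); 22..24  -- tail padding (2B); sizeof = 24, alignof = 8
0..88  ammo  (88B, 2-aligned)
88..96  target  (8B, 2-aligned)
96..100  score  (4B, 2-aligned)
100..104  x  (4B, 2-aligned)
104..108  vy  (4B, 2-aligned)
108..112  id  (4B, 2-aligned)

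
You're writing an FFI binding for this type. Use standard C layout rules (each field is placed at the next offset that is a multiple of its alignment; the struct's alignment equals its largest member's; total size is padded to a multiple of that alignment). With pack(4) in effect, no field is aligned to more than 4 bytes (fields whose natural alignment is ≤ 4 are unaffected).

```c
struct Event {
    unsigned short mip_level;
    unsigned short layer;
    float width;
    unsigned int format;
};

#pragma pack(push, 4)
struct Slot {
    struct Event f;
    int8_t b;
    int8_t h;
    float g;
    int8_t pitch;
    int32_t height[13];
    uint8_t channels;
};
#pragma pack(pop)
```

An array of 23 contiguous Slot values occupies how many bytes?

1840

Event: mip_level at 0 (size 2, align 2) → ends 2; layer at 2 (size 2, align 2) → ends 4; width at 4 (size 4, align 4) → ends 8; format at 8 (size 4, align 4) → ends 12; total 12 bytes, alignment 4
f at 0 (size 12, align 4) → ends 12
b at 12 (size 1, align 1) → ends 13
h at 13 (size 1, align 1) → ends 14
pad 2 to align 4 for g
g at 16 (size 4, align 4) → ends 20
pitch at 20 (size 1, align 1) → ends 21
pad 3 to align 4 for height
height at 24 (size 52, align 4) → ends 76
channels at 76 (size 1, align 1) → ends 77
tail pad 3 to reach multiple of 4
total 80 bytes, alignment 4
array of 23: 23 × 80 = 1840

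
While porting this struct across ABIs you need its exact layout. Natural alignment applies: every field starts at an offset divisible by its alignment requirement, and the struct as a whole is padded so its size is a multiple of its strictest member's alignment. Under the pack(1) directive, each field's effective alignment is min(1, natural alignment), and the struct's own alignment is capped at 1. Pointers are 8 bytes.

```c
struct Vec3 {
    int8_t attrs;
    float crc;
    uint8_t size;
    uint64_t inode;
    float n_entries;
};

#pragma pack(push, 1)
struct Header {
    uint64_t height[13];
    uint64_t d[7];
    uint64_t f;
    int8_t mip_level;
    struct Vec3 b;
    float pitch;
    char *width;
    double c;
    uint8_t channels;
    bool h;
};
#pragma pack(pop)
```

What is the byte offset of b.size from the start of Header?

177

Vec3: attrs at 0 (size 1, align 1) → ends 1; pad 3 to align 4 for crc; crc at 4 (size 4, align 4) → ends 8; size at 8 (size 1, align 1) → ends 9; pad 7 to align 8 for inode; inode at 16 (size 8, align 8) → ends 24; n_entries at 24 (size 4, align 4) → ends 28; tail pad 4 to reach multiple of 8; total 32 bytes, alignment 8
height at 0 (size 104, align 1) → ends 104
d at 104 (size 56, align 1) → ends 160
f at 160 (size 8, align 1) → ends 168
mip_level at 168 (size 1, align 1) → ends 169
b at 169 (size 32, align 1) → ends 201
within Vec3: size at 8
169 + 8 = 177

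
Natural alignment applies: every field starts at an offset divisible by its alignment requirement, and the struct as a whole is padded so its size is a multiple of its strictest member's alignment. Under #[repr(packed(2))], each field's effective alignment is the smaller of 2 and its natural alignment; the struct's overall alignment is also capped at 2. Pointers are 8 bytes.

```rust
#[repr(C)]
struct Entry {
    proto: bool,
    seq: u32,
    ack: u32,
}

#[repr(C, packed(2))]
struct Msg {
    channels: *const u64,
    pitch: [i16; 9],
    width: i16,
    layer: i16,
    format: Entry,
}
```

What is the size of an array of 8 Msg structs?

Entry: proto at 0 (size 1, align 1) → ends 1; pad 3 to align 4 for seq; seq at 4 (size 4, align 4) → ends 8; ack at 8 (size 4, align 4) → ends 12; total 12 bytes, alignment 4
channels at 0 (size 8, align 2) → ends 8
pitch at 8 (size 18, align 2) → ends 26
width at 26 (size 2, align 2) → ends 28
layer at 28 (size 2, align 2) → ends 30
format at 30 (size 12, align 2) → ends 42
total 42 bytes, alignment 2
array of 8: 8 × 42 = 336

336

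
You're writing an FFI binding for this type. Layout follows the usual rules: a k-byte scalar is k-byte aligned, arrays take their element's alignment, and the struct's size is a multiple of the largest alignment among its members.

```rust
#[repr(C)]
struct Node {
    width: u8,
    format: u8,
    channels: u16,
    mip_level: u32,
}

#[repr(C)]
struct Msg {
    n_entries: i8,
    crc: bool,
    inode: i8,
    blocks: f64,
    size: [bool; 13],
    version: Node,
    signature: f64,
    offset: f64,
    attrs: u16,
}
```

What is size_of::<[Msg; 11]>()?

704

Node: width at 0 (size 1, align 1) → ends 1; format at 1 (size 1, align 1) → ends 2; channels at 2 (size 2, align 2) → ends 4; mip_level at 4 (size 4, align 4) → ends 8; total 8 bytes, alignment 4
n_entries at 0 (size 1, align 1) → ends 1
crc at 1 (size 1, align 1) → ends 2
inode at 2 (size 1, align 1) → ends 3
pad 5 to align 8 for blocks
blocks at 8 (size 8, align 8) → ends 16
size at 16 (size 13, align 1) → ends 29
pad 3 to align 4 for version
version at 32 (size 8, align 4) → ends 40
signature at 40 (size 8, align 8) → ends 48
offset at 48 (size 8, align 8) → ends 56
attrs at 56 (size 2, align 2) → ends 58
tail pad 6 to reach multiple of 8
total 64 bytes, alignment 8
array of 11: 11 × 64 = 704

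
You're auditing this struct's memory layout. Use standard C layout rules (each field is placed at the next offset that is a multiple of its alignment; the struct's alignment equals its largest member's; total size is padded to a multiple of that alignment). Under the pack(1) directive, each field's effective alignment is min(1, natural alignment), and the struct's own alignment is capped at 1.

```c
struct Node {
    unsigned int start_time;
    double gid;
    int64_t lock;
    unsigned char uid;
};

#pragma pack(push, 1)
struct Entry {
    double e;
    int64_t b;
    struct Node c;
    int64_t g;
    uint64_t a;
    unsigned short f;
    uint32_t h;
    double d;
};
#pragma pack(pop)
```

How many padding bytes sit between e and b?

0

Node: start_time at 0 (size 4, align 4) → ends 4; pad 4 to align 8 for gid; gid at 8 (size 8, align 8) → ends 16; lock at 16 (size 8, align 8) → ends 24; uid at 24 (size 1, align 1) → ends 25; tail pad 7 to reach multiple of 8; total 32 bytes, alignment 8
e at 0 (size 8, align 1) → ends 8
b at 8 (size 8, align 1) → ends 16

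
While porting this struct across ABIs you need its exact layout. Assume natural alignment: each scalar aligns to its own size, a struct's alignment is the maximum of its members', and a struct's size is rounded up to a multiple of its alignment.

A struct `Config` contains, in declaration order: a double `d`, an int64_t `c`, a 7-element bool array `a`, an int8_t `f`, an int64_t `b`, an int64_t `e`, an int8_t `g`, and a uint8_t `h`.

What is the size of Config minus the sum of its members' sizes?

0..8  d  (8B, 8-aligned)
8..16  c  (8B, 8-aligned)
16..23  a  (7B, 1-aligned)
23..24  f  (1B, 1-aligned)
24..32  b  (8B, 8-aligned)
32..40  e  (8B, 8-aligned)
40..41  g  (1B, 1-aligned)
41..42  h  (1B, 1-aligned)
42..48  -- tail padding (6B)
sizeof = 48, alignof = 8
data bytes 42, size 48 → padding 6

6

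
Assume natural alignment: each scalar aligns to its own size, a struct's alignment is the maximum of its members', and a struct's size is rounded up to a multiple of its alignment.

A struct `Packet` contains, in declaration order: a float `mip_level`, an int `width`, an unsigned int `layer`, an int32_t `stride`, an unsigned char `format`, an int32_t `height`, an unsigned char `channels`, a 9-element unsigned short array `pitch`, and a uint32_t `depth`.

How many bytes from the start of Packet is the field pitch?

26

0..4  mip_level  (4B, 4-aligned)
4..8  width  (4B, 4-aligned)
8..12  layer  (4B, 4-aligned)
12..16  stride  (4B, 4-aligned)
16..17  format  (1B, 1-aligned)
17..20  -- padding (3B)
20..24  height  (4B, 4-aligned)
24..25  channels  (1B, 1-aligned)
25..26  -- padding (1B)
26..44  pitch  (18B, 2-aligned)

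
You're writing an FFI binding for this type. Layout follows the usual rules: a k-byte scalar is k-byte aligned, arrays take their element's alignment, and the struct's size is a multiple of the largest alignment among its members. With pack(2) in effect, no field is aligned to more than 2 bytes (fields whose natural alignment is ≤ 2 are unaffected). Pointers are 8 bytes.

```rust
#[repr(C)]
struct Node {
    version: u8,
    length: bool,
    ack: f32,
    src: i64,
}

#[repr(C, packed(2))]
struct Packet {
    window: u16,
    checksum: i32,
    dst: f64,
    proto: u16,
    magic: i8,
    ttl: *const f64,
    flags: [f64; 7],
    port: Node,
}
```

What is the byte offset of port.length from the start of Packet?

83

Node: 0..1  version  (1B, 1-aligned); 1..2  length  (1B, 1-aligned); 2..4  -- padding (2B); 4..8  ack  (4B, 4-aligned); 8..16  src  (8B, 8-aligned); sizeof = 16, alignof = 8
0..2  window  (2B, 2-aligned)
2..6  checksum  (4B, 2-aligned)
6..14  dst  (8B, 2-aligned)
14..16  proto  (2B, 2-aligned)
16..17  magic  (1B, 1-aligned)
17..18  -- padding (1B)
18..26  ttl  (8B, 2-aligned)
26..82  flags  (56B, 2-aligned)
82..98  port  (16B, 2-aligned)
within Node: length at 1
82 + 1 = 83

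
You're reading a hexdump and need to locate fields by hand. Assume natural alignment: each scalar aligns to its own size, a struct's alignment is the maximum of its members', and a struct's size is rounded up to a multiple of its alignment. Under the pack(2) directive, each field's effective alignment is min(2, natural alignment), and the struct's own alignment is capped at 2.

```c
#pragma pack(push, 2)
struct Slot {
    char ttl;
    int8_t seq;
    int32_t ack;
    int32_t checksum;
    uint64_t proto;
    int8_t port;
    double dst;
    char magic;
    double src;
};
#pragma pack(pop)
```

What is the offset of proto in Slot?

0..1  ttl  (1B, 1-aligned)
1..2  seq  (1B, 1-aligned)
2..6  ack  (4B, 2-aligned)
6..10  checksum  (4B, 2-aligned)
10..18  proto  (8B, 2-aligned)

10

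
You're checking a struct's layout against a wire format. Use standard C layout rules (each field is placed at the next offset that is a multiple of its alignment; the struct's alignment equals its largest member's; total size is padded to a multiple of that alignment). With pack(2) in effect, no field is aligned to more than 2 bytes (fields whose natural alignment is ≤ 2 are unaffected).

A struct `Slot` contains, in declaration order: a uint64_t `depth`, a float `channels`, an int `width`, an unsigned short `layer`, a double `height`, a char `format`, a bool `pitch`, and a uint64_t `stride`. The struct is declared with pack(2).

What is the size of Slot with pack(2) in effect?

36

0..8  depth  (8B, 2-aligned)
8..12  channels  (4B, 2-aligned)
12..16  width  (4B, 2-aligned)
16..18  layer  (2B, 2-aligned)
18..26  height  (8B, 2-aligned)
26..27  format  (1B, 1-aligned)
27..28  pitch  (1B, 1-aligned)
28..36  stride  (8B, 2-aligned)
sizeof = 36, alignof = 2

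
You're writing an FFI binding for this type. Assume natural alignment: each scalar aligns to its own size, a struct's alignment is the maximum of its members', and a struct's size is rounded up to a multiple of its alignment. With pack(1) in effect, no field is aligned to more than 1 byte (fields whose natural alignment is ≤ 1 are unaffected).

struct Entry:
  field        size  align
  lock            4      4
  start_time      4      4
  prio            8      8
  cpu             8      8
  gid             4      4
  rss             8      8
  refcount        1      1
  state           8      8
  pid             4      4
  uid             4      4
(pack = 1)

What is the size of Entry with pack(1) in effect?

53

lock at 0 (size 4, align 1) → ends 4
start_time at 4 (size 4, align 1) → ends 8
prio at 8 (size 8, align 1) → ends 16
cpu at 16 (size 8, align 1) → ends 24
gid at 24 (size 4, align 1) → ends 28
rss at 28 (size 8, align 1) → ends 36
refcount at 36 (size 1, align 1) → ends 37
state at 37 (size 8, align 1) → ends 45
pid at 45 (size 4, align 1) → ends 49
uid at 49 (size 4, align 1) → ends 53
total 53 bytes, alignment 1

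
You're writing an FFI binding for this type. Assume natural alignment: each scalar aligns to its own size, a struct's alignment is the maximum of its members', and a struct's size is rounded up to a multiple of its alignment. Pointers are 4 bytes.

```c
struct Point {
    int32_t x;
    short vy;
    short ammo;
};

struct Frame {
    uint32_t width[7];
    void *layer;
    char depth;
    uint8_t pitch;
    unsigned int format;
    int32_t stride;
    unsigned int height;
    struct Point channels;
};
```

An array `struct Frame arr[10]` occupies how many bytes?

560

Point: @0: x [4B, align 4] → 4; @4: vy [2B, align 2] → 6; @6: ammo [2B, align 2] → 8; size 8, align 4
@0: width [28B, align 4] → 28
@28: layer [4B, align 4] → 32
@32: depth [1B, align 1] → 33
@33: pitch [1B, align 1] → 34
+2 pad (align 4)
@36: format [4B, align 4] → 40
@40: stride [4B, align 4] → 44
@44: height [4B, align 4] → 48
@48: channels [8B, align 4] → 56
size 56, align 4
array of 10: 10 × 56 = 560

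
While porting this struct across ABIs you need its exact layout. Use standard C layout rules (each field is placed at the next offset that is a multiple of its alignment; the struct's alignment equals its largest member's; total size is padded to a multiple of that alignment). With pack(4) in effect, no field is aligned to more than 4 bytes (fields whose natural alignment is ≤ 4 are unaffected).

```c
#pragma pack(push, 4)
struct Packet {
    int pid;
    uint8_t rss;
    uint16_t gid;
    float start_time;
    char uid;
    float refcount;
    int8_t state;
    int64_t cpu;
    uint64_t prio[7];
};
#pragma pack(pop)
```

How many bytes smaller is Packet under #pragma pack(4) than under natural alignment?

0

natural layout:
  pid at 0 (size 4, align 4) → ends 4
  rss at 4 (size 1, align 1) → ends 5
  pad 1 to align 2 for gid
  gid at 6 (size 2, align 2) → ends 8
  start_time at 8 (size 4, align 4) → ends 12
  uid at 12 (size 1, align 1) → ends 13
  pad 3 to align 4 for refcount
  refcount at 16 (size 4, align 4) → ends 20
  state at 20 (size 1, align 1) → ends 21
  pad 3 to align 8 for cpu
  cpu at 24 (size 8, align 8) → ends 32
  prio at 32 (size 56, align 8) → ends 88
  total 88 bytes, alignment 8
packed(4) layout:
  pid at 0 (size 4, align 4) → ends 4
  rss at 4 (size 1, align 1) → ends 5
  pad 1 to align 2 for gid
  gid at 6 (size 2, align 2) → ends 8
  start_time at 8 (size 4, align 4) → ends 12
  uid at 12 (size 1, align 1) → ends 13
  pad 3 to align 4 for refcount
  refcount at 16 (size 4, align 4) → ends 20
  state at 20 (size 1, align 1) → ends 21
  pad 3 to align 4 for cpu
  cpu at 24 (size 8, align 4) → ends 32
  prio at 32 (size 56, align 4) → ends 88
  total 88 bytes, alignment 4
88 − 88 = 0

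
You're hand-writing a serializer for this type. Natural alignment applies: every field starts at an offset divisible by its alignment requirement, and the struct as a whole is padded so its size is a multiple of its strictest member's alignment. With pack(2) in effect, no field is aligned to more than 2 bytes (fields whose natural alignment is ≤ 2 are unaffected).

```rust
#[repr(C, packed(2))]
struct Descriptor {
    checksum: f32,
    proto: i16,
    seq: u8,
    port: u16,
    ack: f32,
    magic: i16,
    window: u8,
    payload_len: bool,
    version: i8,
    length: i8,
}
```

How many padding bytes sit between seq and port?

@0: checksum [4B, align 2] → 4
@4: proto [2B, align 2] → 6
@6: seq [1B, align 1] → 7
+1 pad (align 2)
@8: port [2B, align 2] → 10

1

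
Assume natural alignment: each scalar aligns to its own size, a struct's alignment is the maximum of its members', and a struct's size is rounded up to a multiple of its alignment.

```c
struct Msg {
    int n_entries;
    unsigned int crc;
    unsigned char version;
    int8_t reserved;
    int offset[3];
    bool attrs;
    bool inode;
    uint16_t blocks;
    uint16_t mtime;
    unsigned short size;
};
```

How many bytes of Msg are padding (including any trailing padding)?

@0: n_entries [4B, align 4] → 4
@4: crc [4B, align 4] → 8
@8: version [1B, align 1] → 9
@9: reserved [1B, align 1] → 10
+2 pad (align 4)
@12: offset [12B, align 4] → 24
@24: attrs [1B, align 1] → 25
@25: inode [1B, align 1] → 26
@26: blocks [2B, align 2] → 28
@28: mtime [2B, align 2] → 30
@30: size [2B, align 2] → 32
size 32, align 4
data bytes 30, size 32 → padding 2

2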